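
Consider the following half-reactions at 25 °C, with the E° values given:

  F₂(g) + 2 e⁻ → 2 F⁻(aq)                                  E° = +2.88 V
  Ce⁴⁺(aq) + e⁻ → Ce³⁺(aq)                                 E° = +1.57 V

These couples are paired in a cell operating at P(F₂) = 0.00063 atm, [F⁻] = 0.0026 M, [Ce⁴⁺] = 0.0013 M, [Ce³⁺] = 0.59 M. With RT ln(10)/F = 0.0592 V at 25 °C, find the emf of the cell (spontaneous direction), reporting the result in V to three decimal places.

+1.526 V

F₂/F⁻ is the cathode (higher E°), Ce⁴⁺/Ce³⁺ the anode: E°cell = +2.88 − (+1.57) = +1.31 V, n = 2.
Overall: F₂(g) + 2 Ce³⁺(aq) → 2 F⁻(aq) + 2 Ce⁴⁺(aq)
Q = [F⁻]^2·[Ce⁴⁺]^2 / (P(F₂)·[Ce³⁺]^2); log Q = -7.283.
E = E° − (0.0592/n) log Q = +1.31 − (0.0592/2)(-7.283) = +1.526 V.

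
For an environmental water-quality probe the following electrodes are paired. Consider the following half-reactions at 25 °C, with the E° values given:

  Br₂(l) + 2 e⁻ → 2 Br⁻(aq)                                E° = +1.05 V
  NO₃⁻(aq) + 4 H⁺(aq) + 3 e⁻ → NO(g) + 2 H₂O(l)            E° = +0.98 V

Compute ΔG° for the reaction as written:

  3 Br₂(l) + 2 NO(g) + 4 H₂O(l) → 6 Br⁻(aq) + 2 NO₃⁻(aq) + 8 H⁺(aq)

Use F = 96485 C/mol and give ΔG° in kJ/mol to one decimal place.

As written, Br₂/Br⁻ is reduced (cathode) and NO₃⁻/NO is oxidised (anode), so E°cell = (+1.05) − (+0.98) = +0.07 V.
Balancing electrons gives n = 6.
ΔG° = −nFE° = −(6)(96485)(+0.07) = -40,524 J = -40.5 kJ/mol.

-40.5 kJ/mol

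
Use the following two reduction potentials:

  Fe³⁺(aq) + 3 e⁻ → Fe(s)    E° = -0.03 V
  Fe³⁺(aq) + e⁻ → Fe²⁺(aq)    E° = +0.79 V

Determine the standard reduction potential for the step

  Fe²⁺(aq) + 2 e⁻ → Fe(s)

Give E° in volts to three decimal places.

Sequential free energies add, so n₃E°₃ = n₁E°₁ + n₂E°₂.
With n₃ = 3, and the known step contributing 1×(+0.79) V, the unknown satisfies 2·E° = 3×(-0.03) − 1×(+0.79) = -0.880.
E° = -0.880 / 2 = -0.440 V.

-0.440 V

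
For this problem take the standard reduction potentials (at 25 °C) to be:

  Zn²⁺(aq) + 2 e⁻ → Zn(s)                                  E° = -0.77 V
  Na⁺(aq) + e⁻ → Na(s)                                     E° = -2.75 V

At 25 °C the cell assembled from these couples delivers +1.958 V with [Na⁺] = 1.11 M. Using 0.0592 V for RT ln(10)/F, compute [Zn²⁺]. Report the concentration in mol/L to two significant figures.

0.22 M

Zn²⁺/Zn is the cathode, Na⁺/Na the anode: E°cell = +1.98 V, n = 2.
Overall reaction: Zn²⁺(aq) + 2 Na(s) → Zn(s) + 2 Na⁺(aq); Q = [Na⁺]^2/[Zn²⁺]^1.
From E = E° − (0.0592/n) log Q: log Q = (E° − E)·n/0.0592 = (+1.98 − (+1.958))·2/0.0592 = 0.7432.
So 1·log[Zn²⁺] = 2·log(1.11) − log Q = 0.0906 − (0.7432) = -0.6526; [Zn²⁺] = 10^(-0.6526) ≈ 0.22 M.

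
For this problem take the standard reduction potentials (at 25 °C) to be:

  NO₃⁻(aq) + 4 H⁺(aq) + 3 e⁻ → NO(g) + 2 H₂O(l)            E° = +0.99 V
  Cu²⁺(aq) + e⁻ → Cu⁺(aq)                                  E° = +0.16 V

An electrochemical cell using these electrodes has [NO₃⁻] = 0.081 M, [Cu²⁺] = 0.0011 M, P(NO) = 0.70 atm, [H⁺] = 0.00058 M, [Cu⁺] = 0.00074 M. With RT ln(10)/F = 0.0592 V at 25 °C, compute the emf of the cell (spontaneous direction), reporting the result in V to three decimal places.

+0.546 V

NO₃⁻/NO is the cathode (higher E°), Cu²⁺/Cu⁺ the anode: E°cell = +0.99 − (+0.16) = +0.83 V, n = 3.
Overall: NO₃⁻(aq) + 4 H⁺(aq) + 3 Cu⁺(aq) → NO(g) + 2 H₂O(l) + 3 Cu²⁺(aq)
Q = P(NO)·[Cu²⁺]^3 / ([NO₃⁻]·[H⁺]^4·[Cu⁺]^3); log Q = 14.399.
E = E° − (0.0592/n) log Q = +0.83 − (0.0592/3)(14.399) = +0.546 V.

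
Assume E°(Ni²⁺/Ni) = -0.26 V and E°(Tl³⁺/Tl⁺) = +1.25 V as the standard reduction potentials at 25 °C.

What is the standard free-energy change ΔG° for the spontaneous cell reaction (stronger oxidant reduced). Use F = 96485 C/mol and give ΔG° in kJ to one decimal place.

-291.4 kJ

Tl³⁺/Tl⁺ (E° = +1.25 V) is the cathode; Ni²⁺/Ni (E° = -0.26 V) is the anode, so E°cell = +1.51 V.
Balancing electrons gives n = 2 (lcm of 2 and 2).
ΔG° = −nFE° = −(2)(96485)(+1.51) = -291,385 J = -291.4 kJ.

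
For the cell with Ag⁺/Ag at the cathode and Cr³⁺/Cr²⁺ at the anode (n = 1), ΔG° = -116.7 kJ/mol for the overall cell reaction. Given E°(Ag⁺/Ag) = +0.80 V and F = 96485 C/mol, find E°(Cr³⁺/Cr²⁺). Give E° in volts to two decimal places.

E°cell = −ΔG°/(nF) = −(-116.7×10³)/((1)(96485)) = +1.210 V.
Since Ag⁺/Ag is the cathode and Cr³⁺/Cr²⁺ the anode, E°cell = E°(Ag⁺/Ag) − E°(Cr³⁺/Cr²⁺).
So E°(Cr³⁺/Cr²⁺) = E°(Ag⁺/Ag) − E°cell = (+0.80) − (+1.210) = -0.41 V.

-0.41 V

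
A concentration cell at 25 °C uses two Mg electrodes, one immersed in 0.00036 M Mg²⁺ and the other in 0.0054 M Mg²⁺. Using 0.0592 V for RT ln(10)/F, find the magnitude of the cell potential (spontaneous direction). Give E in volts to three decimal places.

+0.035 V

For a concentration cell E°cell = 0. The 0.0054 M side is the cathode (reduction is favoured where [Mg²⁺] is higher).
With n = 2, E = −(0.0592/2) log([Mg²⁺]ₐₙ/[Mg²⁺]꜀ₐₜ) = −(0.0592/2) log(0.00036/0.0054) = −(0.0592/2)(-1.176) = +0.035 V.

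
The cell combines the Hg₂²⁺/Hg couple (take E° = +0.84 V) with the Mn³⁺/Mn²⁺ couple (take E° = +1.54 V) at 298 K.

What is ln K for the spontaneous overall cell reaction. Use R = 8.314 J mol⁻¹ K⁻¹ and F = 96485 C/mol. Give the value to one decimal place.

54.5

Cathode: Mn³⁺/Mn²⁺; anode: Hg₂²⁺/Hg. E°cell = (+1.54) − (+0.84) = +0.70 V, with n = 2.
ΔG° = −nFE° = −RT ln K, so ln K = nFE°/(RT) = (2)(96485)(+0.70) / ((8.314)(298)) = 54.521.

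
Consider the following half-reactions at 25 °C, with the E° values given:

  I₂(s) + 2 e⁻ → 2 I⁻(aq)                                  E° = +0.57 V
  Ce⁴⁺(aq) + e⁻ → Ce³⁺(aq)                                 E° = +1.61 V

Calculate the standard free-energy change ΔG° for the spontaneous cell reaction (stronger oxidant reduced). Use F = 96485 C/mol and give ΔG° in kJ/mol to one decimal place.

-200.7 kJ/mol

Ce⁴⁺/Ce³⁺ (E° = +1.61 V) is the cathode; I₂/I⁻ (E° = +0.57 V) is the anode, so E°cell = +1.04 V.
Balancing electrons gives n = 2 (lcm of 1 and 2).
ΔG° = −nFE° = −(2)(96485)(+1.04) = -200,689 J = -200.7 kJ/mol.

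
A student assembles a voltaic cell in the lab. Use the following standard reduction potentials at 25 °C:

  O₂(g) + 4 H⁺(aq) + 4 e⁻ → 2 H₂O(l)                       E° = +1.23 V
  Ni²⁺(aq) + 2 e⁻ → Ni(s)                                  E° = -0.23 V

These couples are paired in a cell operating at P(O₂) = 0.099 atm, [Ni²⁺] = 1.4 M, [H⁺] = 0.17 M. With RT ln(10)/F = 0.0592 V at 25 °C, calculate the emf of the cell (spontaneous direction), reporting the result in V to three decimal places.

+1.395 V

O₂/H₂O is the cathode (higher E°), Ni²⁺/Ni the anode: E°cell = +1.23 − (-0.23) = +1.46 V, n = 4.
Overall: O₂(g) + 4 H⁺(aq) + 2 Ni(s) → 2 H₂O(l) + 2 Ni²⁺(aq)
Q = [Ni²⁺]^2 / (P(O₂)·[H⁺]^4); log Q = 4.375.
E = E° − (0.0592/n) log Q = +1.46 − (0.0592/4)(4.375) = +1.395 V.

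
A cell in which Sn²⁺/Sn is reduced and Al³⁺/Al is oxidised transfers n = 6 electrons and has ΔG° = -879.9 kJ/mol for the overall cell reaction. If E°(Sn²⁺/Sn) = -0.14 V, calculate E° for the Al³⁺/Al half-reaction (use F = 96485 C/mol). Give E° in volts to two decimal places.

E°cell = −ΔG°/(nF) = −(-879.9×10³)/((6)(96485)) = +1.520 V.
Since Sn²⁺/Sn is the cathode and Al³⁺/Al the anode, E°cell = E°(Sn²⁺/Sn) − E°(Al³⁺/Al).
So E°(Al³⁺/Al) = E°(Sn²⁺/Sn) − E°cell = (-0.14) − (+1.520) = -1.66 V.

-1.66 V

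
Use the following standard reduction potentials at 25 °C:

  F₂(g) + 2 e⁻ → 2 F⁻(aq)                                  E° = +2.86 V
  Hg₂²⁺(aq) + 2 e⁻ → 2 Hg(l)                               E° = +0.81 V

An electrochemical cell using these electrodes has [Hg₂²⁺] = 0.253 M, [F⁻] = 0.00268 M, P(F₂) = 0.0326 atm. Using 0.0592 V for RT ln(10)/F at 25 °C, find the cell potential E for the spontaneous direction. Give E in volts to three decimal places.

+2.176 V

F₂/F⁻ is the cathode (higher E°), Hg₂²⁺/Hg the anode: E°cell = +2.86 − (+0.81) = +2.05 V, n = 2.
Overall: F₂(g) + 2 Hg(l) → 2 F⁻(aq) + Hg₂²⁺(aq)
Q = [F⁻]^2·[Hg₂²⁺] / (P(F₂)); log Q = -4.254.
E = E° − (0.0592/n) log Q = +2.05 − (0.0592/2)(-4.254) = +2.176 V.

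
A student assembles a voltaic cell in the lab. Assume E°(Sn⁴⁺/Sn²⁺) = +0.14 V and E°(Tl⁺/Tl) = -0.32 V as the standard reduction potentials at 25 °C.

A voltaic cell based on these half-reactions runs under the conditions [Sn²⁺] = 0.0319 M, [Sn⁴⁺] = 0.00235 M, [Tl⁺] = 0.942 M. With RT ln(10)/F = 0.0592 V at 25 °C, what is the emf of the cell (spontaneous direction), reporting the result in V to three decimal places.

Sn⁴⁺/Sn²⁺ is the cathode (higher E°), Tl⁺/Tl the anode: E°cell = +0.14 − (-0.32) = +0.46 V, n = 2.
Overall: Sn⁴⁺(aq) + 2 Tl(s) → Sn²⁺(aq) + 2 Tl⁺(aq)
Q = [Sn²⁺]·[Tl⁺]^2 / ([Sn⁴⁺]); log Q = 1.081.
E = E° − (0.0592/n) log Q = +0.46 − (0.0592/2)(1.081) = +0.428 V.

+0.428 V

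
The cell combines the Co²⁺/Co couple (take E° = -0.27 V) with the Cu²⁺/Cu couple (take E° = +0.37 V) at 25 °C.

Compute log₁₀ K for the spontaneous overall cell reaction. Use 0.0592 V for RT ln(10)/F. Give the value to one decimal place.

Cathode: Cu²⁺/Cu; anode: Co²⁺/Co. E°cell = +0.64 V, n = 2.
log K = nE°cell / 0.0592 = (2)(+0.64) / 0.0592 = 21.6.

21.6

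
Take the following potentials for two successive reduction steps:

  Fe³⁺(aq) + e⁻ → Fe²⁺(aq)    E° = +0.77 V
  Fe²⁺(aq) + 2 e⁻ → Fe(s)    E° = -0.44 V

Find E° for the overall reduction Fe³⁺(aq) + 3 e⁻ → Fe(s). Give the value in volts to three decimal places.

-0.037 V

Adding the free-energy changes (−nFE°) of the two steps gives −n₃FE°₃ = −n₁FE°₁ − n₂FE°₂.
E°₃ = (1×+0.77 + 2×-0.44) / 3 = (-0.110) / 3 = -0.037 V.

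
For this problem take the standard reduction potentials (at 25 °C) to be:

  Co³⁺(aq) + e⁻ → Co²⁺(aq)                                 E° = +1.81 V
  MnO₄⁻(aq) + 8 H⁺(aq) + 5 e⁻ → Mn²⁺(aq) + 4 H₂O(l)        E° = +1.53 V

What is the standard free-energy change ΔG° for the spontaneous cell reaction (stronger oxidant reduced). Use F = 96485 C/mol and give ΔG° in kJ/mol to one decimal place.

-135.1 kJ/mol

Co³⁺/Co²⁺ (E° = +1.81 V) is the cathode; MnO₄⁻/Mn²⁺ (E° = +1.53 V) is the anode, so E°cell = +0.28 V.
Balancing electrons gives n = 5 (lcm of 1 and 5).
ΔG° = −nFE° = −(5)(96485)(+0.28) = -135,079 J = -135.1 kJ/mol.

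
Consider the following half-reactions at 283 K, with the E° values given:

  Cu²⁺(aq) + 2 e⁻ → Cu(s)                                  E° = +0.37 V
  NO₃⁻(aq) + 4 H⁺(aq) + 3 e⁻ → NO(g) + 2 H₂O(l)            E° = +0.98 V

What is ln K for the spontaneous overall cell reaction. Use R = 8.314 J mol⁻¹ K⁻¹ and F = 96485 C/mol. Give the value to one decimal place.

Cathode: NO₃⁻/NO; anode: Cu²⁺/Cu. E°cell = (+0.98) − (+0.37) = +0.61 V, with n = 6.
ΔG° = −nFE° = −RT ln K, so ln K = nFE°/(RT) = (6)(96485)(+0.61) / ((8.314)(283)) = 150.087.

150.1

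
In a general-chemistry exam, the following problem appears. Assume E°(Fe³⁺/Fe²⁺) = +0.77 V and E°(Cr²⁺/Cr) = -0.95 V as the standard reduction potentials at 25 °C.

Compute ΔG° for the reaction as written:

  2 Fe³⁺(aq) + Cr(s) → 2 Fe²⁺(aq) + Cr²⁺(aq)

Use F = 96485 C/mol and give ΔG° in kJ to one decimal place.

-331.9 kJ

As written, Fe³⁺/Fe²⁺ is reduced (cathode) and Cr²⁺/Cr is oxidised (anode), so E°cell = (+0.77) − (-0.95) = +1.72 V.
Balancing electrons gives n = 2.
ΔG° = −nFE° = −(2)(96485)(+1.72) = -331,908 J = -331.9 kJ.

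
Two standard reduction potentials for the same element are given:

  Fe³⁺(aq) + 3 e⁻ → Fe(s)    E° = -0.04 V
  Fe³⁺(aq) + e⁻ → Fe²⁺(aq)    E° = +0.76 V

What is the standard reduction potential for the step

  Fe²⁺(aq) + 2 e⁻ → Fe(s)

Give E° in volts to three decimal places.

Sequential free energies add, so n₃E°₃ = n₁E°₁ + n₂E°₂.
With n₃ = 3, and the known step contributing 1×(+0.76) V, the unknown satisfies 2·E° = 3×(-0.04) − 1×(+0.76) = -0.880.
E° = -0.880 / 2 = -0.440 V.

-0.440 V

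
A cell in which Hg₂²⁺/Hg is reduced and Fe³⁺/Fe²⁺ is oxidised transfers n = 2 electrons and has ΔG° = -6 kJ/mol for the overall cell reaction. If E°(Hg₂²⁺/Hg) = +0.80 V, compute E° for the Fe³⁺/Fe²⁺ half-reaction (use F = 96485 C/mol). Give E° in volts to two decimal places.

E°cell = −ΔG°/(nF) = −(-6×10³)/((2)(96485)) = +0.031 V.
Since Hg₂²⁺/Hg is the cathode and Fe³⁺/Fe²⁺ the anode, E°cell = E°(Hg₂²⁺/Hg) − E°(Fe³⁺/Fe²⁺).
So E°(Fe³⁺/Fe²⁺) = E°(Hg₂²⁺/Hg) − E°cell = (+0.80) − (+0.031) = +0.77 V.

+0.77 V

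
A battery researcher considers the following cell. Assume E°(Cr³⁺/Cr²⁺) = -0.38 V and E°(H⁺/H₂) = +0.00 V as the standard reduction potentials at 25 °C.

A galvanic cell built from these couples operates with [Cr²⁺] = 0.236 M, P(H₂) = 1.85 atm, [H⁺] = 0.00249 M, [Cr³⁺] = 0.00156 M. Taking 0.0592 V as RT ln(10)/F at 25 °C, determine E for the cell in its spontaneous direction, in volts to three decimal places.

+0.347 V

H⁺/H₂ is the cathode (higher E°), Cr³⁺/Cr²⁺ the anode: E°cell = +0.00 − (-0.38) = +0.38 V, n = 2.
Overall: 2 H⁺(aq) + 2 Cr²⁺(aq) → H₂(g) + 2 Cr³⁺(aq)
Q = P(H₂)·[Cr³⁺]^2 / ([H⁺]^2·[Cr²⁺]^2); log Q = 1.115.
E = E° − (0.0592/n) log Q = +0.38 − (0.0592/2)(1.115) = +0.347 V.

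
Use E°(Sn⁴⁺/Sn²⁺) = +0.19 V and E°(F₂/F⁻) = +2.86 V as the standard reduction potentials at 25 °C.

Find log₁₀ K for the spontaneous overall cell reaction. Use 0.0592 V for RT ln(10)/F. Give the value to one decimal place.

90.2

Cathode: F₂/F⁻; anode: Sn⁴⁺/Sn²⁺. E°cell = +2.67 V, n = 2.
log K = nE°cell / 0.0592 = (2)(+2.67) / 0.0592 = 90.2.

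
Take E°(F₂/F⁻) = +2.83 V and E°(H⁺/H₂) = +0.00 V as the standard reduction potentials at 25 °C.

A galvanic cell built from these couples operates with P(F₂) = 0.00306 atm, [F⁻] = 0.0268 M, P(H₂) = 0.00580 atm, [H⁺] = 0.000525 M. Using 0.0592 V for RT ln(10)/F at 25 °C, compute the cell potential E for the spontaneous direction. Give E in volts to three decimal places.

F₂/F⁻ is the cathode (higher E°), H⁺/H₂ the anode: E°cell = +2.83 − (+0.00) = +2.83 V, n = 2.
Overall: F₂(g) + H₂(g) → 2 F⁻(aq) + 2 H⁺(aq)
Q = [F⁻]^2·[H⁺]^2 / (P(F₂)·P(H₂)); log Q = -4.953.
E = E° − (0.0592/n) log Q = +2.83 − (0.0592/2)(-4.953) = +2.977 V.

+2.977 V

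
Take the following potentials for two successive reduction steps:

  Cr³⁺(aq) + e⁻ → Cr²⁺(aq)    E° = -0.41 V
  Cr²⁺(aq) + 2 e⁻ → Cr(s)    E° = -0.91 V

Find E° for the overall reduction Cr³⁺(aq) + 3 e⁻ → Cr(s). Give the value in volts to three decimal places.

-0.743 V

Since ΔG° = −nFE° is additive over sequential reductions, n₃E°₃ = n₁E°₁ + n₂E°₂.
E°₃ = (1×-0.41 + 2×-0.91) / 3 = (-2.230) / 3 = -0.743 V.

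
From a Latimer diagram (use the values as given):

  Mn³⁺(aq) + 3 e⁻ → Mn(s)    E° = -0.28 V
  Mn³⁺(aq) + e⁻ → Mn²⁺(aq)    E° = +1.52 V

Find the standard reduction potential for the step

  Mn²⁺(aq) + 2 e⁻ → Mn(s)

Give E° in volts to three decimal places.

Sequential free energies add, so n₃E°₃ = n₁E°₁ + n₂E°₂.
With n₃ = 3, and the known step contributing 1×(+1.52) V, the unknown satisfies 2·E° = 3×(-0.28) − 1×(+1.52) = -2.360.
E° = -2.360 / 2 = -1.180 V.

-1.180 V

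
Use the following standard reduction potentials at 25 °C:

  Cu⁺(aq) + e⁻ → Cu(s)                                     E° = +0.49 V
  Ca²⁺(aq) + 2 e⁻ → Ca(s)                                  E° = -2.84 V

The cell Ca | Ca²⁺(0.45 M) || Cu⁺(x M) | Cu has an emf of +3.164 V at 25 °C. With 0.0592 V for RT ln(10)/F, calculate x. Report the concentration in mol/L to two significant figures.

0.0011 M

Cu⁺/Cu is the cathode, Ca²⁺/Ca the anode: E°cell = +3.33 V, n = 2.
Overall reaction: 2 Cu⁺(aq) + Ca(s) → 2 Cu(s) + Ca²⁺(aq); Q = [Ca²⁺]^1/[Cu⁺]^2.
From E = E° − (0.0592/n) log Q: log Q = (E° − E)·n/0.0592 = (+3.33 − (+3.164))·2/0.0592 = 5.6081.
So 2·log[Cu⁺] = 1·log(0.45) − log Q = -0.3468 − (5.6081) = -5.9549; log[Cu⁺] = -5.9549 / 2 = -2.9775; [Cu⁺] = 10^(-2.9775) ≈ 0.0011 M.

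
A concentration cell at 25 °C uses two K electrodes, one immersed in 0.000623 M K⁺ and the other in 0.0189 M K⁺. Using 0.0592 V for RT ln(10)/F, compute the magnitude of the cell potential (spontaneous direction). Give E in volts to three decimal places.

For a concentration cell E°cell = 0. The 0.0189 M side is the cathode (reduction is favoured where [K⁺] is higher).
With n = 1, E = −(0.0592/1) log([K⁺]ₐₙ/[K⁺]꜀ₐₜ) = −(0.0592/1) log(0.000623/0.0189) = −(0.0592/1)(-1.482) = +0.088 V.

+0.088 V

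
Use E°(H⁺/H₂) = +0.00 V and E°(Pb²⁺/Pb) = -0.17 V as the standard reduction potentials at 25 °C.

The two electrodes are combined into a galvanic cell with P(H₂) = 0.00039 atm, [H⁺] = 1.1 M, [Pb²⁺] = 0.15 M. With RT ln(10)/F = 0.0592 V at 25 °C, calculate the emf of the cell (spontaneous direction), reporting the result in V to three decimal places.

+0.298 V

H⁺/H₂ is the cathode (higher E°), Pb²⁺/Pb the anode: E°cell = +0.00 − (-0.17) = +0.17 V, n = 2.
Overall: 2 H⁺(aq) + Pb(s) → H₂(g) + Pb²⁺(aq)
Q = P(H₂)·[Pb²⁺] / ([H⁺]^2); log Q = -4.316.
E = E° − (0.0592/n) log Q = +0.17 − (0.0592/2)(-4.316) = +0.298 V.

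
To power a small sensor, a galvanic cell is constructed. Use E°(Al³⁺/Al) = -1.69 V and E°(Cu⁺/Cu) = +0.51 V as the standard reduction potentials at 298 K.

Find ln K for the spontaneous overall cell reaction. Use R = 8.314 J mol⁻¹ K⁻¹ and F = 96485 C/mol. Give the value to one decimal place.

257.0

Cathode: Cu⁺/Cu; anode: Al³⁺/Al. E°cell = (+0.51) − (-1.69) = +2.20 V, with n = 3.
ΔG° = −nFE° = −RT ln K, so ln K = nFE°/(RT) = (3)(96485)(+2.20) / ((8.314)(298)) = 257.026.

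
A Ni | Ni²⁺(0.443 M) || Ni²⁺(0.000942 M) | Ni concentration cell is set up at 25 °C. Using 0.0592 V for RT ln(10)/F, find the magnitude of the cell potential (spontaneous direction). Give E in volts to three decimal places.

+0.079 V

For a concentration cell E°cell = 0. The 0.443 M side is the cathode (reduction is favoured where [Ni²⁺] is higher).
With n = 2, E = −(0.0592/2) log([Ni²⁺]ₐₙ/[Ni²⁺]꜀ₐₜ) = −(0.0592/2) log(0.000942/0.443) = −(0.0592/2)(-2.672) = +0.079 V.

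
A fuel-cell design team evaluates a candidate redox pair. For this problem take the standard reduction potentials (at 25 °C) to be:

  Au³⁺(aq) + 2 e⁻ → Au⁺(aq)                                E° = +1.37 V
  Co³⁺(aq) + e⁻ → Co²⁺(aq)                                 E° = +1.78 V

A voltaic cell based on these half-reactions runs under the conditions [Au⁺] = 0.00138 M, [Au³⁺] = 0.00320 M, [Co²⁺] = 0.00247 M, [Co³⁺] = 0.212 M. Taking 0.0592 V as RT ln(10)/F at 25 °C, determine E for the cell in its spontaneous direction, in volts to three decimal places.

+0.514 V

Co³⁺/Co²⁺ is the cathode (higher E°), Au³⁺/Au⁺ the anode: E°cell = +1.78 − (+1.37) = +0.41 V, n = 2.
Overall: 2 Co³⁺(aq) + Au⁺(aq) → 2 Co²⁺(aq) + Au³⁺(aq)
Q = [Co²⁺]^2·[Au³⁺] / ([Co³⁺]^2·[Au⁺]); log Q = -3.502.
E = E° − (0.0592/n) log Q = +0.41 − (0.0592/2)(-3.502) = +0.514 V.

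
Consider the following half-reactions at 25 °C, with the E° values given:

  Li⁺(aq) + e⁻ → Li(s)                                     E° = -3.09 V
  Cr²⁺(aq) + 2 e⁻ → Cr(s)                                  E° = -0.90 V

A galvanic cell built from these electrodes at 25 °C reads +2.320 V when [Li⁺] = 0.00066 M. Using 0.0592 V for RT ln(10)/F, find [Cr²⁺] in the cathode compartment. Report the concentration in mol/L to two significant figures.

0.011 M

Cr²⁺/Cr is the cathode, Li⁺/Li the anode: E°cell = +2.19 V, n = 2.
Overall reaction: Cr²⁺(aq) + 2 Li(s) → Cr(s) + 2 Li⁺(aq); Q = [Li⁺]^2/[Cr²⁺]^1.
From E = E° − (0.0592/n) log Q: log Q = (E° − E)·n/0.0592 = (+2.19 − (+2.320))·2/0.0592 = -4.3919.
So 1·log[Cr²⁺] = 2·log(0.00066) − log Q = -6.3609 − (-4.3919) = -1.9690; [Cr²⁺] = 10^(-1.9690) ≈ 0.011 M.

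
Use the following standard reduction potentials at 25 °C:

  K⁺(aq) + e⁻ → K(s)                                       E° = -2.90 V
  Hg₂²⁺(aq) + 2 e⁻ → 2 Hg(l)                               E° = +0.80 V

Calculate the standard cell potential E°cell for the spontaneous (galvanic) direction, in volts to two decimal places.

The Hg₂²⁺/Hg couple has the higher reduction potential, so it is the cathode; K⁺/K is oxidised at the anode.
E°cell = E°(cathode) − E°(anode) = (+0.80) − (-2.90) = +3.70 V.
Since E°cell > 0, the reaction is spontaneous under standard conditions.

+3.70 V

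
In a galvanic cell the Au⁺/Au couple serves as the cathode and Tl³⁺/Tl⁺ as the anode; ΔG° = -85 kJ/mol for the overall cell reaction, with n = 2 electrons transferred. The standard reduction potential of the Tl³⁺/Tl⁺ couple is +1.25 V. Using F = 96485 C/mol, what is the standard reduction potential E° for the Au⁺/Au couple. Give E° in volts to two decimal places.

E°cell = −ΔG°/(nF) = −(-85×10³)/((2)(96485)) = +0.440 V.
Since Au⁺/Au is the cathode and Tl³⁺/Tl⁺ the anode, E°cell = E°(Au⁺/Au) − E°(Tl³⁺/Tl⁺).
So E°(Au⁺/Au) = E°cell + E°(Tl³⁺/Tl⁺) = +0.440 + (+1.25) = +1.69 V.

+1.69 V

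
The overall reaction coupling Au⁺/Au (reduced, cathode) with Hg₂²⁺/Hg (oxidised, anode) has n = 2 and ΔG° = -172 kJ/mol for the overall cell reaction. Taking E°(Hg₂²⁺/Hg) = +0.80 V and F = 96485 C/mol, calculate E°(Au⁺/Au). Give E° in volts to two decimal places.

+1.69 V

E°cell = −ΔG°/(nF) = −(-172×10³)/((2)(96485)) = +0.891 V.
Since Au⁺/Au is the cathode and Hg₂²⁺/Hg the anode, E°cell = E°(Au⁺/Au) − E°(Hg₂²⁺/Hg).
So E°(Au⁺/Au) = E°cell + E°(Hg₂²⁺/Hg) = +0.891 + (+0.80) = +1.69 V.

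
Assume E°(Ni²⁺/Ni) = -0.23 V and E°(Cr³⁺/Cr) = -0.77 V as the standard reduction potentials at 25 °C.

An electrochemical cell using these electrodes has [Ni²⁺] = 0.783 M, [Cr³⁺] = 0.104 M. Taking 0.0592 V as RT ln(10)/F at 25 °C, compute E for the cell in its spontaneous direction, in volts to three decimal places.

+0.556 V

Ni²⁺/Ni is the cathode (higher E°), Cr³⁺/Cr the anode: E°cell = -0.23 − (-0.77) = +0.54 V, n = 6.
Overall: 3 Ni²⁺(aq) + 2 Cr(s) → 3 Ni(s) + 2 Cr³⁺(aq)
Q = [Cr³⁺]^2 / ([Ni²⁺]^3); log Q = -1.647.
E = E° − (0.0592/n) log Q = +0.54 − (0.0592/6)(-1.647) = +0.556 V.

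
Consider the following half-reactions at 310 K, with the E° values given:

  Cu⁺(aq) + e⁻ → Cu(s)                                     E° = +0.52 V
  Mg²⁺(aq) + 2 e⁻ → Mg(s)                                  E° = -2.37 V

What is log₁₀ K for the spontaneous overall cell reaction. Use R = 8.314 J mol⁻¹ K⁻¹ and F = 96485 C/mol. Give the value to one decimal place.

Cathode: Cu⁺/Cu; anode: Mg²⁺/Mg. E°cell = (+0.52) − (-2.37) = +2.89 V, with n = 2.
ΔG° = −nFE° = −RT ln K, so ln K = nFE°/(RT) = (2)(96485)(+2.89) / ((8.314)(310)) = 216.379.
log₁₀ K = 216.379 / ln 10 = 94.0.

94.0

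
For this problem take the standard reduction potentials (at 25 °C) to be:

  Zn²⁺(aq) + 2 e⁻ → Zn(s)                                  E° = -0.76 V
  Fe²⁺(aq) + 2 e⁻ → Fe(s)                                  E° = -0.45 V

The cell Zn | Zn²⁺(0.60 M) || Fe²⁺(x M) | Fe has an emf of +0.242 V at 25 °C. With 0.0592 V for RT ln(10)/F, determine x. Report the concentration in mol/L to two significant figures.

Fe²⁺/Fe is the cathode, Zn²⁺/Zn the anode: E°cell = +0.31 V, n = 2.
Overall reaction: Fe²⁺(aq) + Zn(s) → Fe(s) + Zn²⁺(aq); Q = [Zn²⁺]^1/[Fe²⁺]^1.
From E = E° − (0.0592/n) log Q: log Q = (E° − E)·n/0.0592 = (+0.31 − (+0.242))·2/0.0592 = 2.2973.
So 1·log[Fe²⁺] = 1·log(0.6) − log Q = -0.2218 − (2.2973) = -2.5191; [Fe²⁺] = 10^(-2.5191) ≈ 0.0030 M.

0.0030 M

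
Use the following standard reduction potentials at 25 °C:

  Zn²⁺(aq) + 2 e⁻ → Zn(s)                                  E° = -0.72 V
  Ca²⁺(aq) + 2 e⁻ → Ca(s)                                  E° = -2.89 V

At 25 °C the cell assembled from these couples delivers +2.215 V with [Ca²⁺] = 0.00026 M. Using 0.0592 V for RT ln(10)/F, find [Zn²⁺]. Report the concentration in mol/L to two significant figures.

0.0086 M

Zn²⁺/Zn is the cathode, Ca²⁺/Ca the anode: E°cell = +2.17 V, n = 2.
Overall reaction: Zn²⁺(aq) + Ca(s) → Zn(s) + Ca²⁺(aq); Q = [Ca²⁺]^1/[Zn²⁺]^1.
From E = E° − (0.0592/n) log Q: log Q = (E° − E)·n/0.0592 = (+2.17 − (+2.215))·2/0.0592 = -1.5203.
So 1·log[Zn²⁺] = 1·log(0.00026) − log Q = -3.5850 − (-1.5203) = -2.0647; [Zn²⁺] = 10^(-2.0647) ≈ 0.0086 M.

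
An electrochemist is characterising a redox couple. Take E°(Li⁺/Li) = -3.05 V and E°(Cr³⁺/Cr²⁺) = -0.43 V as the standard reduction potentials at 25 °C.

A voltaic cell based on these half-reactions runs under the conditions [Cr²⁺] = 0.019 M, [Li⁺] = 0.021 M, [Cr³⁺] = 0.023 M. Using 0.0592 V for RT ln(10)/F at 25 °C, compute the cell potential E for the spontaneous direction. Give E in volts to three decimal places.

Cr³⁺/Cr²⁺ is the cathode (higher E°), Li⁺/Li the anode: E°cell = -0.43 − (-3.05) = +2.62 V, n = 1.
Overall: Cr³⁺(aq) + Li(s) → Cr²⁺(aq) + Li⁺(aq)
Q = [Cr²⁺]·[Li⁺] / ([Cr³⁺]); log Q = -1.761.
E = E° − (0.0592/n) log Q = +2.62 − (0.0592/1)(-1.761) = +2.724 V.

+2.724 V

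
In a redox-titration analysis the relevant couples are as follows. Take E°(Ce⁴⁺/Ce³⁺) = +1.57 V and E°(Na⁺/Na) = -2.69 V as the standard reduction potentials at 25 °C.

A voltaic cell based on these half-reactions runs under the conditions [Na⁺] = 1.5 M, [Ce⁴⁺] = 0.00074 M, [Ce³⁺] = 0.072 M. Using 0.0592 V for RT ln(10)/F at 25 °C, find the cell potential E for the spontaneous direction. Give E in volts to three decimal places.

+4.132 V

Ce⁴⁺/Ce³⁺ is the cathode (higher E°), Na⁺/Na the anode: E°cell = +1.57 − (-2.69) = +4.26 V, n = 1.
Overall: Ce⁴⁺(aq) + Na(s) → Ce³⁺(aq) + Na⁺(aq)
Q = [Ce³⁺]·[Na⁺] / ([Ce⁴⁺]); log Q = 2.164.
E = E° − (0.0592/n) log Q = +4.26 − (0.0592/1)(2.164) = +4.132 V.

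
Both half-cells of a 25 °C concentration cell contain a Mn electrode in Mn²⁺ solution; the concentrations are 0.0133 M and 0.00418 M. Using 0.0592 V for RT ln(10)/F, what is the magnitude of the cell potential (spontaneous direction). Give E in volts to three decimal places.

For a concentration cell E°cell = 0. The 0.0133 M side is the cathode (reduction is favoured where [Mn²⁺] is higher).
With n = 2, E = −(0.0592/2) log([Mn²⁺]ₐₙ/[Mn²⁺]꜀ₐₜ) = −(0.0592/2) log(0.00418/0.0133) = −(0.0592/2)(-0.503) = +0.015 V.

+0.015 V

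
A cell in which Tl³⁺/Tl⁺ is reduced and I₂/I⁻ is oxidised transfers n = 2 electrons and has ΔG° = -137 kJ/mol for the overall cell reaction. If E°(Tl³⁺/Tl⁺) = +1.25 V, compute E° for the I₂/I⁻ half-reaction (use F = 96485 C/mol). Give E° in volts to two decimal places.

+0.54 V

E°cell = −ΔG°/(nF) = −(-137×10³)/((2)(96485)) = +0.710 V.
Since Tl³⁺/Tl⁺ is the cathode and I₂/I⁻ the anode, E°cell = E°(Tl³⁺/Tl⁺) − E°(I₂/I⁻).
So E°(I₂/I⁻) = E°(Tl³⁺/Tl⁺) − E°cell = (+1.25) − (+0.710) = +0.54 V.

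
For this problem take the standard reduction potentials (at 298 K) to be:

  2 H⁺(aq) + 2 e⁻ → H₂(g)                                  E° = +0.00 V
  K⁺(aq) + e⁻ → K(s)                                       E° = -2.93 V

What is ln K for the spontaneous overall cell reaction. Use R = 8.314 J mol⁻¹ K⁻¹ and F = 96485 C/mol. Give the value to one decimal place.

228.2

Cathode: H⁺/H₂; anode: K⁺/K. E°cell = (+0.00) − (-2.93) = +2.93 V, with n = 2.
ΔG° = −nFE° = −RT ln K, so ln K = nFE°/(RT) = (2)(96485)(+2.93) / ((8.314)(298)) = 228.208.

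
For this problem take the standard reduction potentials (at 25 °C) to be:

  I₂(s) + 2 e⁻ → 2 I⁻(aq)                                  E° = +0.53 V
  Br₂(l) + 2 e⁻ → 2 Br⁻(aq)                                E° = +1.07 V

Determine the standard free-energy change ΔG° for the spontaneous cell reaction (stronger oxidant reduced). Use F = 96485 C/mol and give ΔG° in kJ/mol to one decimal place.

-104.2 kJ/mol

Br₂/Br⁻ (E° = +1.07 V) is the cathode; I₂/I⁻ (E° = +0.53 V) is the anode, so E°cell = +0.54 V.
Balancing electrons gives n = 2 (lcm of 2 and 2).
ΔG° = −nFE° = −(2)(96485)(+0.54) = -104,204 J = -104.2 kJ/mol.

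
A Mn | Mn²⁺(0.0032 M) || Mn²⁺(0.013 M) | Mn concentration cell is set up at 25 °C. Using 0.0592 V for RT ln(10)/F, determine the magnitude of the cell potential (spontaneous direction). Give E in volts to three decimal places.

+0.018 V

For a concentration cell E°cell = 0. The 0.013 M side is the cathode (reduction is favoured where [Mn²⁺] is higher).
With n = 2, E = −(0.0592/2) log([Mn²⁺]ₐₙ/[Mn²⁺]꜀ₐₜ) = −(0.0592/2) log(0.0032/0.013) = −(0.0592/2)(-0.609) = +0.018 V.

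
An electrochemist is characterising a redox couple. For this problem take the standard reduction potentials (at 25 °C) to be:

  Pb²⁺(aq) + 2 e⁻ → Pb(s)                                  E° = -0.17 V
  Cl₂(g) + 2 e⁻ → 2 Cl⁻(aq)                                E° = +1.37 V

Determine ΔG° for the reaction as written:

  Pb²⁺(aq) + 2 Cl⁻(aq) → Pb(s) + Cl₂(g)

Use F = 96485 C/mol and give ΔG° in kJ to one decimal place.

As written, Pb²⁺/Pb is reduced (cathode) and Cl₂/Cl⁻ is oxidised (anode), so E°cell = (-0.17) − (+1.37) = -1.54 V.
Balancing electrons gives n = 2.
ΔG° = −nFE° = −(2)(96485)(-1.54) = 297,174 J = +297.2 kJ.

+297.2 kJ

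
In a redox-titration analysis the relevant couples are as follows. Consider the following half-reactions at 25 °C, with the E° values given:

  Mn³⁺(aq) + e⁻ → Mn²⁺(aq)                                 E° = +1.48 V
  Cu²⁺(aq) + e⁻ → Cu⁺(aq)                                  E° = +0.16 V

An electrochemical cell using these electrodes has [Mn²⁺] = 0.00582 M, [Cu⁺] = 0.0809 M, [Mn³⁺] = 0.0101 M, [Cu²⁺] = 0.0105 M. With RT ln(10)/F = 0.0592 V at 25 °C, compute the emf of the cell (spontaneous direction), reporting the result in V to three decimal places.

+1.387 V

Mn³⁺/Mn²⁺ is the cathode (higher E°), Cu²⁺/Cu⁺ the anode: E°cell = +1.48 − (+0.16) = +1.32 V, n = 1.
Overall: Mn³⁺(aq) + Cu⁺(aq) → Mn²⁺(aq) + Cu²⁺(aq)
Q = [Mn²⁺]·[Cu²⁺] / ([Mn³⁺]·[Cu⁺]); log Q = -1.126.
E = E° − (0.0592/n) log Q = +1.32 − (0.0592/1)(-1.126) = +1.387 V.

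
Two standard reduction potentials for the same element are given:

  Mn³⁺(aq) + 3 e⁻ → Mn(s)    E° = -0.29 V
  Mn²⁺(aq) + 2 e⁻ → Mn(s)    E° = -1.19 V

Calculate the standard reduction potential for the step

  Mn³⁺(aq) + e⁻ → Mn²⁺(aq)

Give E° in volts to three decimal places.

Sequential free energies add, so n₃E°₃ = n₁E°₁ + n₂E°₂.
With n₃ = 3, and the known step contributing 2×(-1.19) V, the unknown satisfies 1·E° = 3×(-0.29) − 2×(-1.19) = +1.510.
E° = +1.510 / 1 = +1.510 V.

+1.510 V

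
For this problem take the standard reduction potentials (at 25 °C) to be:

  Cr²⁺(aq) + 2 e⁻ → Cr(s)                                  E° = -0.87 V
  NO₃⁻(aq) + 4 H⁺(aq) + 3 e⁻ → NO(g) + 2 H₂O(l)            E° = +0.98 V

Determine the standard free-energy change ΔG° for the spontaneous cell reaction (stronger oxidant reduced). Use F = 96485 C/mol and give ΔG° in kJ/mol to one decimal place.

-1071.0 kJ/mol

NO₃⁻/NO (E° = +0.98 V) is the cathode; Cr²⁺/Cr (E° = -0.87 V) is the anode, so E°cell = +1.85 V.
Balancing electrons gives n = 6 (lcm of 3 and 2).
ΔG° = −nFE° = −(6)(96485)(+1.85) = -1,070,984 J = -1071.0 kJ/mol.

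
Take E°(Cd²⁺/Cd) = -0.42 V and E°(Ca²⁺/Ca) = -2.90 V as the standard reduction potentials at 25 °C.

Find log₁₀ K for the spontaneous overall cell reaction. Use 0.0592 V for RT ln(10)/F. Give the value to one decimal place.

Cathode: Cd²⁺/Cd; anode: Ca²⁺/Ca. E°cell = +2.48 V, n = 2.
log K = nE°cell / 0.0592 = (2)(+2.48) / 0.0592 = 83.8.

83.8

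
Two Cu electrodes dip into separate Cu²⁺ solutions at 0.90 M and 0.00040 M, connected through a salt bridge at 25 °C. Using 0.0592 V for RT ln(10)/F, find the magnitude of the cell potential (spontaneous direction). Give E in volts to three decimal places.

For a concentration cell E°cell = 0. The 0.90 M side is the cathode (reduction is favoured where [Cu²⁺] is higher).
With n = 2, E = −(0.0592/2) log([Cu²⁺]ₐₙ/[Cu²⁺]꜀ₐₜ) = −(0.0592/2) log(0.0004/0.9) = −(0.0592/2)(-3.352) = +0.099 V.

+0.099 V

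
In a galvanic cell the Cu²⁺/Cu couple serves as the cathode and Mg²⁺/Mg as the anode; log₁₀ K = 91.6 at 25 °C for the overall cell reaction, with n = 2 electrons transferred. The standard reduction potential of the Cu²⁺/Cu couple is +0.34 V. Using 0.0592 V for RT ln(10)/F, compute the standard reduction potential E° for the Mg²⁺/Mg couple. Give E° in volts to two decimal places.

E°cell = (0.0592/n)·log K = (0.0592/2)(91.6) = +2.711 V.
Since Cu²⁺/Cu is the cathode and Mg²⁺/Mg the anode, E°cell = E°(Cu²⁺/Cu) − E°(Mg²⁺/Mg).
So E°(Mg²⁺/Mg) = E°(Cu²⁺/Cu) − E°cell = (+0.34) − (+2.711) = -2.37 V.

-2.37 V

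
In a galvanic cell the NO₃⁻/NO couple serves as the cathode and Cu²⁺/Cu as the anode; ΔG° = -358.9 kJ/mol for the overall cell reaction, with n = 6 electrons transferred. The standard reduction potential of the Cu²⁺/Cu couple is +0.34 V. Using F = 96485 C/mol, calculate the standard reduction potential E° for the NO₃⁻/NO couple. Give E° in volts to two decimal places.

E°cell = −ΔG°/(nF) = −(-358.9×10³)/((6)(96485)) = +0.620 V.
Since NO₃⁻/NO is the cathode and Cu²⁺/Cu the anode, E°cell = E°(NO₃⁻/NO) − E°(Cu²⁺/Cu).
So E°(NO₃⁻/NO) = E°cell + E°(Cu²⁺/Cu) = +0.620 + (+0.34) = +0.96 V.

+0.96 V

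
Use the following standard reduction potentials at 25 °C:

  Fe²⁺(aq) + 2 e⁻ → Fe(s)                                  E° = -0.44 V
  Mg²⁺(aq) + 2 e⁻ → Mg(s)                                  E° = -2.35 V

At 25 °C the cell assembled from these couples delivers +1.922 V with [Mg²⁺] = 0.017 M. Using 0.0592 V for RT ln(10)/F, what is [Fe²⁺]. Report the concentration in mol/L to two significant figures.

Fe²⁺/Fe is the cathode, Mg²⁺/Mg the anode: E°cell = +1.91 V, n = 2.
Overall reaction: Fe²⁺(aq) + Mg(s) → Fe(s) + Mg²⁺(aq); Q = [Mg²⁺]^1/[Fe²⁺]^1.
From E = E° − (0.0592/n) log Q: log Q = (E° − E)·n/0.0592 = (+1.91 − (+1.922))·2/0.0592 = -0.4054.
So 1·log[Fe²⁺] = 1·log(0.017) − log Q = -1.7696 − (-0.4054) = -1.3642; [Fe²⁺] = 10^(-1.3642) ≈ 0.043 M.

0.043 M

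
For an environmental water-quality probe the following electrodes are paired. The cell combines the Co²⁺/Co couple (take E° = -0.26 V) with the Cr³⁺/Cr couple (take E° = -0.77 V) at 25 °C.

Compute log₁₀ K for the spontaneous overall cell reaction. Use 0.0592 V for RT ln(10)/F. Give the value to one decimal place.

51.7

Cathode: Co²⁺/Co; anode: Cr³⁺/Cr. E°cell = +0.51 V, n = 6.
log K = nE°cell / 0.0592 = (6)(+0.51) / 0.0592 = 51.7.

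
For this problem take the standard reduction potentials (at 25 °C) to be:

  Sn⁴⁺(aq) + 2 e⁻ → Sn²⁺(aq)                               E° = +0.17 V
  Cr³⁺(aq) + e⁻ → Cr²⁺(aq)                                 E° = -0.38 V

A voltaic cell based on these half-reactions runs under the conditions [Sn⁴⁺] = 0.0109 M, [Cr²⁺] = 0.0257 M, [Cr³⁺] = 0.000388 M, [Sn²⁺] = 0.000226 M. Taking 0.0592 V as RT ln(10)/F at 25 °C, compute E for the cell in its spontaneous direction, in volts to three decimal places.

+0.708 V

Sn⁴⁺/Sn²⁺ is the cathode (higher E°), Cr³⁺/Cr²⁺ the anode: E°cell = +0.17 − (-0.38) = +0.55 V, n = 2.
Overall: Sn⁴⁺(aq) + 2 Cr²⁺(aq) → Sn²⁺(aq) + 2 Cr³⁺(aq)
Q = [Sn²⁺]·[Cr³⁺]^2 / ([Sn⁴⁺]·[Cr²⁺]^2); log Q = -5.326.
E = E° − (0.0592/n) log Q = +0.55 − (0.0592/2)(-5.326) = +0.708 V.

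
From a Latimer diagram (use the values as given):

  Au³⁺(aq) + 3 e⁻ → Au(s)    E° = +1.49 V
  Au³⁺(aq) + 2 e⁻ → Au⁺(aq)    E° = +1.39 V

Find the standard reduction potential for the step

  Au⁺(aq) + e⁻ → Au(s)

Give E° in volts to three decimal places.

Sequential free energies add, so n₃E°₃ = n₁E°₁ + n₂E°₂.
With n₃ = 3, and the known step contributing 2×(+1.39) V, the unknown satisfies 1·E° = 3×(+1.49) − 2×(+1.39) = +1.690.
E° = +1.690 / 1 = +1.690 V.

+1.690 V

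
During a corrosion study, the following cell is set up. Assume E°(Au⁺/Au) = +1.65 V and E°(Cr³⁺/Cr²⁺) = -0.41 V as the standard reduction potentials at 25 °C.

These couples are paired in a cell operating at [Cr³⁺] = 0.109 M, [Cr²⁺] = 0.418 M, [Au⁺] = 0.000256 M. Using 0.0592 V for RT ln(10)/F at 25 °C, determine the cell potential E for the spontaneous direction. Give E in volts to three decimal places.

+1.882 V

Au⁺/Au is the cathode (higher E°), Cr³⁺/Cr²⁺ the anode: E°cell = +1.65 − (-0.41) = +2.06 V, n = 1.
Overall: Au⁺(aq) + Cr²⁺(aq) → Au(s) + Cr³⁺(aq)
Q = [Cr³⁺] / ([Au⁺]·[Cr²⁺]); log Q = 3.008.
E = E° − (0.0592/n) log Q = +2.06 − (0.0592/1)(3.008) = +1.882 V.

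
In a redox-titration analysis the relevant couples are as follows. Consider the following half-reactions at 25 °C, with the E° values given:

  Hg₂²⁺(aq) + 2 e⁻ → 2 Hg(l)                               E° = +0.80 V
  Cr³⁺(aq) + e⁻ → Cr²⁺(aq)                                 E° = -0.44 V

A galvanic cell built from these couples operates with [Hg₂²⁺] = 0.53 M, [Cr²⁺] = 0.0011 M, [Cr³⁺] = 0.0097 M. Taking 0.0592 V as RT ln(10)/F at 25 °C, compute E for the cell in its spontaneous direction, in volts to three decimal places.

Hg₂²⁺/Hg is the cathode (higher E°), Cr³⁺/Cr²⁺ the anode: E°cell = +0.80 − (-0.44) = +1.24 V, n = 2.
Overall: Hg₂²⁺(aq) + 2 Cr²⁺(aq) → 2 Hg(l) + 2 Cr³⁺(aq)
Q = [Cr³⁺]^2 / ([Hg₂²⁺]·[Cr²⁺]^2); log Q = 2.166.
E = E° − (0.0592/n) log Q = +1.24 − (0.0592/2)(2.166) = +1.176 V.

+1.176 V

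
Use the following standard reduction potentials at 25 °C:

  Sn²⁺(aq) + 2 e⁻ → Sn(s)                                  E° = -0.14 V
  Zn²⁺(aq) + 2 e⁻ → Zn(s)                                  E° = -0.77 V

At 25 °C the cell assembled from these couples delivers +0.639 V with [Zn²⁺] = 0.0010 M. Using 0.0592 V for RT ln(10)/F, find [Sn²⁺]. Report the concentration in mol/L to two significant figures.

Sn²⁺/Sn is the cathode, Zn²⁺/Zn the anode: E°cell = +0.63 V, n = 2.
Overall reaction: Sn²⁺(aq) + Zn(s) → Sn(s) + Zn²⁺(aq); Q = [Zn²⁺]^1/[Sn²⁺]^1.
From E = E° − (0.0592/n) log Q: log Q = (E° − E)·n/0.0592 = (+0.63 − (+0.639))·2/0.0592 = -0.3041.
So 1·log[Sn²⁺] = 1·log(0.001) − log Q = -3.0000 − (-0.3041) = -2.6959; [Sn²⁺] = 10^(-2.6959) ≈ 0.0020 M.

0.0020 M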